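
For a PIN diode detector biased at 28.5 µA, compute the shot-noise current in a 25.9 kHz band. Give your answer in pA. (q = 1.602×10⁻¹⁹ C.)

I_n = √(2qI·B)
2qI·B = 2 × 1.602×10⁻¹⁹ × 2.85×10⁻⁵ × 2.59×10⁴ = 2.37×10⁻¹⁹ A²
I_n = √(2.37×10⁻¹⁹) = 4.86×10⁻¹⁰ A = 486 pA

486 pA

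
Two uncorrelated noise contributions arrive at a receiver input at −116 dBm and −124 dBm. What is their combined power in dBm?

−115.4 dBm

Convert to linear, add, convert back:
P₁ = 2.51×10⁻¹⁵ W, P₂ = 3.98×10⁻¹⁶ W
P_tot = 2.91×10⁻¹⁵ W → 10 log₁₀(P_tot / 10⁻³) = −115.4 dBm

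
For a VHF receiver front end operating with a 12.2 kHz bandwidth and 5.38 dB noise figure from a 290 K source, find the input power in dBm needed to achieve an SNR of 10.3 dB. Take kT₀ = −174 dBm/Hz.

Sensitivity = −174 + 10 log₁₀(B) + NF + SNR_min
= −174 + 40.86 + 5.38 + 10.3
= −117.46 dBm → −117.5 dBm

−117.5 dBm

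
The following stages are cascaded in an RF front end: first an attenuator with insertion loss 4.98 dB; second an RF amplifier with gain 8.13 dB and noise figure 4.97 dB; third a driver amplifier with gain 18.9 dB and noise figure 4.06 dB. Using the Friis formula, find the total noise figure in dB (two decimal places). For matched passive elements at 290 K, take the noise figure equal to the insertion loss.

Convert to linear (a loss of L dB is a gain of −L dB): F_i = 10^(NF_i/10), G_i = 10^(G_i,dB/10)
  Stage 1: F_1 = 10^(4.98/10) = 3.148, G_1 = 10^(−4.98/10) = 0.3177
  Stage 2: F_2 = 10^(4.97/10) = 3.141, G_2 = 10^(8.13/10) = 6.501
  Stage 3: F_3 = 10^(4.06/10) = 2.547, G_3 = 10^(18.9/10) = 77.62
Friis cascade:
  F = 3.148 + (3.141 − 1)/0.3177 + (2.547 − 1)/2.065 = 10.63
NF = 10 log₁₀(10.63) = 10.27 dB

10.27 dB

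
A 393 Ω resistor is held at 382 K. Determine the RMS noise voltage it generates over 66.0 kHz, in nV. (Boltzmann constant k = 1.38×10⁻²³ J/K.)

740 nV

V_n = √(4kTRB)
4kTRB = 4 × 1.38×10⁻²³ × 382 × 3.93×10² × 6.60×10⁴ = 5.47×10⁻¹³ V²
V_n = √(5.47×10⁻¹³) = 7.40×10⁻⁷ V = 740 nV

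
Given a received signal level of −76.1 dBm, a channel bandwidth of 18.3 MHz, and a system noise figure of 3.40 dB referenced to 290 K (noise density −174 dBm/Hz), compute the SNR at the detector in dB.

21.9 dB

Noise floor: N = −174 + 10 log₁₀(B) + NF
10 log₁₀(1.83×10⁷) = 72.62 dB
N = −174 + 72.62 + 3.40 = −97.98 dBm
SNR = P_sig − N = −76.1 − (−97.98) = 21.88 dB → 21.9 dB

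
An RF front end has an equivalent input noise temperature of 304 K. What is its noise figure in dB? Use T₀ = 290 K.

3.11 dB

F = 1 + T_e/T₀ = 1 + 304/290 = 2.04828
NF = 10 log₁₀(2.04828) = 3.11 dB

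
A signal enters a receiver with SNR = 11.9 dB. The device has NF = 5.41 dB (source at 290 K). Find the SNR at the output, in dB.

By definition F = SNR_in/SNR_out, so in dB: SNR_out = SNR_in − NF
SNR_out = 11.9 − 5.41 = 6.49 dB

6.49 dB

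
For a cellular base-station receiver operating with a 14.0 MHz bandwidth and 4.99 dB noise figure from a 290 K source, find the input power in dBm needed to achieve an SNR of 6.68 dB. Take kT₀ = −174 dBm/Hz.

Sensitivity = −174 + 10 log₁₀(B) + NF + SNR_min
= −174 + 71.46 + 4.99 + 6.68
= −90.87 dBm → −90.9 dBm

−90.9 dBm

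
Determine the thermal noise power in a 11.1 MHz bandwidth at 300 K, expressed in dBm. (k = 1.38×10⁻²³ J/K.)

−103.4 dBm

P_n = kTB = 1.38×10⁻²³ × 300 × 1.11×10⁷ = 4.60×10⁻¹⁴ W
In dBm: 10 log₁₀(4.60×10⁻¹⁴ / 10⁻³) = −103.4 dBm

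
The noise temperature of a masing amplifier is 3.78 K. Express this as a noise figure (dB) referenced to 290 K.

0.056 dB

F = 1 + T_e/T₀ = 1 + 3.78/290 = 1.01303
NF = 10 log₁₀(1.01303) = 0.056 dB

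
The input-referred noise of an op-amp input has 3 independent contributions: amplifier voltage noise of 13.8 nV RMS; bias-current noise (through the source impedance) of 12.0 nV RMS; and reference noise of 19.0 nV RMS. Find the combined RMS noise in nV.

Uncorrelated sources add in power (mean-square): V_tot = √(ΣV_i²)
V_tot = √[(1.38×10⁻⁸)² + (1.20×10⁻⁸)² + (1.90×10⁻⁸)²] = 2.64×10⁻⁸ V = 26.4 nV

26.4 nV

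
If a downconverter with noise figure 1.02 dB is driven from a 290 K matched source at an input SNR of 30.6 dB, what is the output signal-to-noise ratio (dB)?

By definition F = SNR_in/SNR_out, so in dB: SNR_out = SNR_in − NF
SNR_out = 30.6 − 1.02 = 29.58 dB

29.58 dB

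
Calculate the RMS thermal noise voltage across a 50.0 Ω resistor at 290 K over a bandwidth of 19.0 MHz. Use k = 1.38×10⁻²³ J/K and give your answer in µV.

3.90 µV

V_n = √(4kTRB)
4kTRB = 4 × 1.38×10⁻²³ × 290 × 5.00×10¹ × 1.90×10⁷ = 1.52×10⁻¹¹ V²
V_n = √(1.52×10⁻¹¹) = 3.90×10⁻⁶ V = 3.90 µV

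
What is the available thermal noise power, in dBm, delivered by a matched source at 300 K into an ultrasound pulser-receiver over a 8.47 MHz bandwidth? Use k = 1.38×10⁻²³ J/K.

P_n = kTB = 1.38×10⁻²³ × 300 × 8.47×10⁶ = 3.51×10⁻¹⁴ W
In dBm: 10 log₁₀(3.51×10⁻¹⁴ / 10⁻³) = −104.6 dBm

−104.6 dBm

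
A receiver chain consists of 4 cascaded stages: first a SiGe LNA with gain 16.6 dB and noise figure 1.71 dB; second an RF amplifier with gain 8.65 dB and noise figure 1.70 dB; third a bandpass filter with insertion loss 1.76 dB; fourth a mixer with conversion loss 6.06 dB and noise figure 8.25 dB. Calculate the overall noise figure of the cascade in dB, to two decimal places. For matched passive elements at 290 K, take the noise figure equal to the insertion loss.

1.82 dB

Convert to linear (a loss of L dB is a gain of −L dB): F_i = 10^(NF_i/10), G_i = 10^(G_i,dB/10)
  Stage 1: F_1 = 10^(1.71/10) = 1.483, G_1 = 10^(16.6/10) = 45.71
  Stage 2: F_2 = 10^(1.70/10) = 1.479, G_2 = 10^(8.65/10) = 7.328
  Stage 3: F_3 = 10^(1.76/10) = 1.500, G_3 = 10^(−1.76/10) = 0.6668
  Stage 4: F_4 = 10^(8.25/10) = 6.683, G_4 = 10^(−6.06/10) = 0.2477
Friis cascade:
  F = 1.483 + (1.479 − 1)/45.71 + (1.500 − 1)/335.0 + (6.683 − 1)/223.4 = 1.520
NF = 10 log₁₀(1.520) = 1.82 dB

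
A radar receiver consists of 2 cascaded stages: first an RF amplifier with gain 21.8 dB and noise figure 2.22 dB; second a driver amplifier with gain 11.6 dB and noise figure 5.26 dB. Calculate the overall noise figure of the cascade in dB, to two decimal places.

2.26 dB

Convert to linear (a loss of L dB is a gain of −L dB): F_i = 10^(NF_i/10), G_i = 10^(G_i,dB/10)
  Stage 1: F_1 = 10^(2.22/10) = 1.667, G_1 = 10^(21.8/10) = 151.4
  Stage 2: F_2 = 10^(5.26/10) = 3.357, G_2 = 10^(11.6/10) = 14.45
Friis cascade:
  F = 1.667 + (3.357 − 1)/151.4 = 1.683
NF = 10 log₁₀(1.683) = 2.26 dB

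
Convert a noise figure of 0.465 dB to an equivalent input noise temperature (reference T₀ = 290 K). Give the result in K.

32.8 K

F = 10^(0.465/10) = 1.11301
T_e = (F − 1)·T₀ = (1.11301 − 1) × 290 = 32.8 K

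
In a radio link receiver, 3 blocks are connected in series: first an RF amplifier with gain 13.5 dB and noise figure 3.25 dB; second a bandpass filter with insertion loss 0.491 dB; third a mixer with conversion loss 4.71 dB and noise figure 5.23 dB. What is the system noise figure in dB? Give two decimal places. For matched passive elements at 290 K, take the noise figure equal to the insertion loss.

3.49 dB

Convert to linear (a loss of L dB is a gain of −L dB): F_i = 10^(NF_i/10), G_i = 10^(G_i,dB/10)
  Stage 1: F_1 = 10^(3.25/10) = 2.113, G_1 = 10^(13.5/10) = 22.39
  Stage 2: F_2 = 10^(0.491/10) = 1.120, G_2 = 10^(−0.491/10) = 0.8931
  Stage 3: F_3 = 10^(5.23/10) = 3.334, G_3 = 10^(−4.71/10) = 0.3381
Friis cascade:
  F = 2.113 + (1.120 − 1)/22.39 + (3.334 − 1)/19.99 = 2.236
NF = 10 log₁₀(2.236) = 3.49 dB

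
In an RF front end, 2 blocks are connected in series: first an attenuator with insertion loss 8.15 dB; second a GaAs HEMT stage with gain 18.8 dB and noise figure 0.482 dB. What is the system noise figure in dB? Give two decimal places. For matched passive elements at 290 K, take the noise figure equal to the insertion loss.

Convert to linear (a loss of L dB is a gain of −L dB): F_i = 10^(NF_i/10), G_i = 10^(G_i,dB/10)
  Stage 1: F_1 = 10^(8.15/10) = 6.531, G_1 = 10^(−8.15/10) = 0.1531
  Stage 2: F_2 = 10^(0.482/10) = 1.117, G_2 = 10^(18.8/10) = 75.86
Friis cascade:
  F = 6.531 + (1.117 − 1)/0.1531 = 7.298
NF = 10 log₁₀(7.298) = 8.63 dB

8.63 dB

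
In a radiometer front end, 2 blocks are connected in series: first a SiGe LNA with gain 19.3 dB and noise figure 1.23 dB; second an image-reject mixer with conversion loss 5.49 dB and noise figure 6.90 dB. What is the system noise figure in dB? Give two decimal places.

Convert to linear (a loss of L dB is a gain of −L dB): F_i = 10^(NF_i/10), G_i = 10^(G_i,dB/10)
  Stage 1: F_1 = 10^(1.23/10) = 1.327, G_1 = 10^(19.3/10) = 85.11
  Stage 2: F_2 = 10^(6.90/10) = 4.898, G_2 = 10^(−5.49/10) = 0.2825
Friis cascade:
  F = 1.327 + (4.898 − 1)/85.11 = 1.373
NF = 10 log₁₀(1.373) = 1.38 dB

1.38 dB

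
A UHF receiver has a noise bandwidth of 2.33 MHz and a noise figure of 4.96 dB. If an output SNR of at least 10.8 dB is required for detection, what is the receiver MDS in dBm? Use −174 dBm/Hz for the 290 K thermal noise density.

−94.6 dBm

Sensitivity = −174 + 10 log₁₀(B) + NF + SNR_min
= −174 + 63.67 + 4.96 + 10.8
= −94.57 dBm → −94.6 dBm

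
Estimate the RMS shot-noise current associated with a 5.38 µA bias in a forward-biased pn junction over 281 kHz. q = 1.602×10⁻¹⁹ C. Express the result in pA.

I_n = √(2qI·B)
2qI·B = 2 × 1.602×10⁻¹⁹ × 5.38×10⁻⁶ × 2.81×10⁵ = 4.84×10⁻¹⁹ A²
I_n = √(4.84×10⁻¹⁹) = 6.96×10⁻¹⁰ A = 696 pA

696 pA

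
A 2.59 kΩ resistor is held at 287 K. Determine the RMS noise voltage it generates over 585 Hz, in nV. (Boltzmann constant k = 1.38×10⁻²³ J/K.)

155 nV

V_n = √(4kTRB)
4kTRB = 4 × 1.38×10⁻²³ × 287 × 2.59×10³ × 5.85×10² = 2.40×10⁻¹⁴ V²
V_n = √(2.40×10⁻¹⁴) = 1.55×10⁻⁷ V = 155 nV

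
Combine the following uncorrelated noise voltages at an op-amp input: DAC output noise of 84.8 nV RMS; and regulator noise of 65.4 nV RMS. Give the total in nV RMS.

107 nV

Uncorrelated sources add in power (mean-square): V_tot = √(ΣV_i²)
V_tot = √[(8.48×10⁻⁸)² + (6.54×10⁻⁸)²] = 1.07×10⁻⁷ V = 107 nV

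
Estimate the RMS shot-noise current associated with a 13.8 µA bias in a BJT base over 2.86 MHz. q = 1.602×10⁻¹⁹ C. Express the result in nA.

I_n = √(2qI·B)
2qI·B = 2 × 1.602×10⁻¹⁹ × 1.38×10⁻⁵ × 2.86×10⁶ = 1.26×10⁻¹⁷ A²
I_n = √(1.26×10⁻¹⁷) = 3.56×10⁻⁹ A = 3.56 nA

3.56 nA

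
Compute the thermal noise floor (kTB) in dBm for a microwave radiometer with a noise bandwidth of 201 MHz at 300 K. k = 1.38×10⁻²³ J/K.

P_n = kTB = 1.38×10⁻²³ × 300 × 2.01×10⁸ = 8.32×10⁻¹³ W
In dBm: 10 log₁₀(8.32×10⁻¹³ / 10⁻³) = −90.8 dBm

−90.8 dBm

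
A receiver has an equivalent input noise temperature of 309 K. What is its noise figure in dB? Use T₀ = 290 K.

F = 1 + T_e/T₀ = 1 + 309/290 = 2.06552
NF = 10 log₁₀(2.06552) = 3.15 dB

3.15 dB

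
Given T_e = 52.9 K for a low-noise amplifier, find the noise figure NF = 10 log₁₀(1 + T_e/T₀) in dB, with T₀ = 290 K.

F = 1 + T_e/T₀ = 1 + 52.9/290 = 1.18241
NF = 10 log₁₀(1.18241) = 0.728 dB

0.728 dB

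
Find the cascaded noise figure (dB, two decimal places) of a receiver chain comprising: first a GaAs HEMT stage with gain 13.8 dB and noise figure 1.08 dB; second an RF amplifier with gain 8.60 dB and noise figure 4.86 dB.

1.36 dB

Convert to linear (a loss of L dB is a gain of −L dB): F_i = 10^(NF_i/10), G_i = 10^(G_i,dB/10)
  Stage 1: F_1 = 10^(1.08/10) = 1.282, G_1 = 10^(13.8/10) = 23.99
  Stage 2: F_2 = 10^(4.86/10) = 3.062, G_2 = 10^(8.60/10) = 7.244
Friis cascade:
  F = 1.282 + (3.062 − 1)/23.99 = 1.368
NF = 10 log₁₀(1.368) = 1.36 dB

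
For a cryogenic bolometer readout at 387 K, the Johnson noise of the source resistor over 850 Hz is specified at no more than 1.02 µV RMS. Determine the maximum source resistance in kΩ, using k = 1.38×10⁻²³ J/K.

57.3 kΩ

Johnson–Nyquist: V_n = √(4kTRB) ⇒ R = V_n² / (4kTB)
4kTB = 4 × 1.38×10⁻²³ × 387 × 8.50×10² = 1.82×10⁻¹⁷
R = (1.02×10⁻⁶)² / 1.82×10⁻¹⁷ = 5.73×10⁴ Ω = 57.3 kΩ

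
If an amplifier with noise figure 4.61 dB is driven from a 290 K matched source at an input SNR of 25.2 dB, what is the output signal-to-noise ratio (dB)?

20.59 dB

By definition F = SNR_in/SNR_out, so in dB: SNR_out = SNR_in − NF
SNR_out = 25.2 − 4.61 = 20.59 dB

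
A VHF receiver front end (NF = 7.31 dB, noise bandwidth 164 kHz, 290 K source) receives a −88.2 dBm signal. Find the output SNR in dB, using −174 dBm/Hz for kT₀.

Noise floor: N = −174 + 10 log₁₀(B) + NF
10 log₁₀(1.64×10⁵) = 52.15 dB
N = −174 + 52.15 + 7.31 = −114.54 dBm
SNR = P_sig − N = −88.2 − (−114.54) = 26.34 dB → 26.3 dB

26.3 dB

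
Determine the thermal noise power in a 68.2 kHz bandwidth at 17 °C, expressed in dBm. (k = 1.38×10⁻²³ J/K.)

T = 17 °C + 273.15 = 290.15 K
P_n = kTB = 1.38×10⁻²³ × 290.15 × 6.82×10⁴ = 2.73×10⁻¹⁶ W
In dBm: 10 log₁₀(2.73×10⁻¹⁶ / 10⁻³) = −125.6 dBm

−125.6 dBm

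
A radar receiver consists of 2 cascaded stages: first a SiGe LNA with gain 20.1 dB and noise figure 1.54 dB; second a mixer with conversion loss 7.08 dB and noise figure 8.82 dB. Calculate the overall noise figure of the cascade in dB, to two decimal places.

Convert to linear (a loss of L dB is a gain of −L dB): F_i = 10^(NF_i/10), G_i = 10^(G_i,dB/10)
  Stage 1: F_1 = 10^(1.54/10) = 1.426, G_1 = 10^(20.1/10) = 102.3
  Stage 2: F_2 = 10^(8.82/10) = 7.621, G_2 = 10^(−7.08/10) = 0.1959
Friis cascade:
  F = 1.426 + (7.621 − 1)/102.3 = 1.490
NF = 10 log₁₀(1.490) = 1.73 dB

1.73 dB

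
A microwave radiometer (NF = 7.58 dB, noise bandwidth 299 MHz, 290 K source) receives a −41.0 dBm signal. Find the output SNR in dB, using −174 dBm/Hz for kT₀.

Noise floor: N = −174 + 10 log₁₀(B) + NF
10 log₁₀(2.99×10⁸) = 84.76 dB
N = −174 + 84.76 + 7.58 = −81.66 dBm
SNR = P_sig − N = −41.0 − (−81.66) = 40.66 dB → 40.7 dB

40.7 dB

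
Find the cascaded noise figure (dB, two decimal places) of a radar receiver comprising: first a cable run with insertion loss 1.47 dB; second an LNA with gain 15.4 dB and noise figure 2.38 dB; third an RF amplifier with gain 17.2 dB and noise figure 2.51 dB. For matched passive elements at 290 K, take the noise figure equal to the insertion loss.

3.91 dB

Convert to linear (a loss of L dB is a gain of −L dB): F_i = 10^(NF_i/10), G_i = 10^(G_i,dB/10)
  Stage 1: F_1 = 10^(1.47/10) = 1.403, G_1 = 10^(−1.47/10) = 0.7129
  Stage 2: F_2 = 10^(2.38/10) = 1.730, G_2 = 10^(15.4/10) = 34.67
  Stage 3: F_3 = 10^(2.51/10) = 1.782, G_3 = 10^(17.2/10) = 52.48
Friis cascade:
  F = 1.403 + (1.730 − 1)/0.7129 + (1.782 − 1)/24.72 = 2.458
NF = 10 log₁₀(2.458) = 3.91 dB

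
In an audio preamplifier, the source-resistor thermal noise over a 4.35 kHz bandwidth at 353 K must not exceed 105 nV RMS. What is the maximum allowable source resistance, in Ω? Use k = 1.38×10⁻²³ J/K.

130 Ω

Johnson–Nyquist: V_n = √(4kTRB) ⇒ R = V_n² / (4kTB)
4kTB = 4 × 1.38×10⁻²³ × 353 × 4.35×10³ = 8.48×10⁻¹⁷
R = (1.05×10⁻⁷)² / 8.48×10⁻¹⁷ = 1.30×10² Ω = 130 Ω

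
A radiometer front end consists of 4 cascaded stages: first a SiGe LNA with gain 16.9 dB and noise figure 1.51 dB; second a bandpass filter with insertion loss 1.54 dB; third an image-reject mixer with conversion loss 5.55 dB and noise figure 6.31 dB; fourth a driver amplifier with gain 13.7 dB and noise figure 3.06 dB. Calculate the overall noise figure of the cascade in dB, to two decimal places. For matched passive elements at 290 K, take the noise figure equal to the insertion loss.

Convert to linear (a loss of L dB is a gain of −L dB): F_i = 10^(NF_i/10), G_i = 10^(G_i,dB/10)
  Stage 1: F_1 = 10^(1.51/10) = 1.416, G_1 = 10^(16.9/10) = 48.98
  Stage 2: F_2 = 10^(1.54/10) = 1.426, G_2 = 10^(−1.54/10) = 0.7015
  Stage 3: F_3 = 10^(6.31/10) = 4.276, G_3 = 10^(−5.55/10) = 0.2786
  Stage 4: F_4 = 10^(3.06/10) = 2.023, G_4 = 10^(13.7/10) = 23.44
Friis cascade:
  F = 1.416 + (1.426 − 1)/48.98 + (4.276 − 1)/34.36 + (2.023 − 1)/9.572 = 1.627
NF = 10 log₁₀(1.627) = 2.11 dB

2.11 dB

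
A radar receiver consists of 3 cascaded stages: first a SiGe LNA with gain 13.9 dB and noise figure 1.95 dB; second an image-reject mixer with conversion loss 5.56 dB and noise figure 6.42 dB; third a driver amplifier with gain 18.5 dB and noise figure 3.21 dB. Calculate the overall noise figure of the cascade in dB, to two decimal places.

2.71 dB

Convert to linear (a loss of L dB is a gain of −L dB): F_i = 10^(NF_i/10), G_i = 10^(G_i,dB/10)
  Stage 1: F_1 = 10^(1.95/10) = 1.567, G_1 = 10^(13.9/10) = 24.55
  Stage 2: F_2 = 10^(6.42/10) = 4.385, G_2 = 10^(−5.56/10) = 0.2780
  Stage 3: F_3 = 10^(3.21/10) = 2.094, G_3 = 10^(18.5/10) = 70.79
Friis cascade:
  F = 1.567 + (4.385 − 1)/24.55 + (2.094 − 1)/6.823 = 1.865
NF = 10 log₁₀(1.865) = 2.71 dB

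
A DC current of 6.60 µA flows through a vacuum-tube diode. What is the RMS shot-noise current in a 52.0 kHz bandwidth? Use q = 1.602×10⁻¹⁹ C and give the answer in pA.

332 pA

I_n = √(2qI·B)
2qI·B = 2 × 1.602×10⁻¹⁹ × 6.60×10⁻⁶ × 5.20×10⁴ = 1.10×10⁻¹⁹ A²
I_n = √(1.10×10⁻¹⁹) = 3.32×10⁻¹⁰ A = 332 pA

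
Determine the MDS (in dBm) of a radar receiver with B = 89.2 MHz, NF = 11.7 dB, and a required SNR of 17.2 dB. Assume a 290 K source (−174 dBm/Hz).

−65.6 dBm

Sensitivity = −174 + 10 log₁₀(B) + NF + SNR_min
= −174 + 79.5 + 11.7 + 17.2
= −65.6 dBm → −65.6 dBm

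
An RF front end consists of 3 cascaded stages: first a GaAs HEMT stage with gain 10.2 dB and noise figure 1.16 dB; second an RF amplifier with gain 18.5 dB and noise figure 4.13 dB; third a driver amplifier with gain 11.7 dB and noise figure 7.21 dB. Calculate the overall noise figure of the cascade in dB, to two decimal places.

Convert to linear (a loss of L dB is a gain of −L dB): F_i = 10^(NF_i/10), G_i = 10^(G_i,dB/10)
  Stage 1: F_1 = 10^(1.16/10) = 1.306, G_1 = 10^(10.2/10) = 10.47
  Stage 2: F_2 = 10^(4.13/10) = 2.588, G_2 = 10^(18.5/10) = 70.79
  Stage 3: F_3 = 10^(7.21/10) = 5.260, G_3 = 10^(11.7/10) = 14.79
Friis cascade:
  F = 1.306 + (2.588 − 1)/10.47 + (5.260 − 1)/741.3 = 1.464
NF = 10 log₁₀(1.464) = 1.65 dB

1.65 dB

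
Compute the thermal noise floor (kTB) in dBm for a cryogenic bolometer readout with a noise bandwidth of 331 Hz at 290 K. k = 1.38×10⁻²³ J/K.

P_n = kTB = 1.38×10⁻²³ × 290 × 3.31×10² = 1.32×10⁻¹⁸ W
In dBm: 10 log₁₀(1.32×10⁻¹⁸ / 10⁻³) = −148.8 dBm

−148.8 dBm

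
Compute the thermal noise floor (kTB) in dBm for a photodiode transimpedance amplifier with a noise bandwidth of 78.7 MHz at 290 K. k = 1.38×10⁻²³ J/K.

−95.0 dBm

P_n = kTB = 1.38×10⁻²³ × 290 × 7.87×10⁷ = 3.15×10⁻¹³ W
In dBm: 10 log₁₀(3.15×10⁻¹³ / 10⁻³) = −95.0 dBm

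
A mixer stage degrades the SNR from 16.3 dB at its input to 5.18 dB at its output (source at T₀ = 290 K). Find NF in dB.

NF (dB) = SNR_in(dB) − SNR_out(dB) when the source is at T₀
NF = 16.3 − 5.18 = 11.12 dB

11.12 dB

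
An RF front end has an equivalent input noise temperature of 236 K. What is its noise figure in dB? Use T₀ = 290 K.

F = 1 + T_e/T₀ = 1 + 236/290 = 1.81379
NF = 10 log₁₀(1.81379) = 2.59 dB

2.59 dB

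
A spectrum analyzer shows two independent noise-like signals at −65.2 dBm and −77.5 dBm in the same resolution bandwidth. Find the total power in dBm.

−65.0 dBm

Convert to linear, add, convert back:
P₁ = 3.02×10⁻¹⁰ W, P₂ = 1.78×10⁻¹¹ W
P_tot = 3.20×10⁻¹⁰ W → 10 log₁₀(P_tot / 10⁻³) = −65.0 dBm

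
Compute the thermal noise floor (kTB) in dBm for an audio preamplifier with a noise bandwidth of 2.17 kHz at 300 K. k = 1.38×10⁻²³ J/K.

−140.5 dBm

P_n = kTB = 1.38×10⁻²³ × 300 × 2.17×10³ = 8.98×10⁻¹⁸ W
In dBm: 10 log₁₀(8.98×10⁻¹⁸ / 10⁻³) = −140.5 dBm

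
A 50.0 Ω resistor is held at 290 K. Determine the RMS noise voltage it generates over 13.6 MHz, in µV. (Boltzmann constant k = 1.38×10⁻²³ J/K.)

3.30 µV

V_n = √(4kTRB)
4kTRB = 4 × 1.38×10⁻²³ × 290 × 5.00×10¹ × 1.36×10⁷ = 1.09×10⁻¹¹ V²
V_n = √(1.09×10⁻¹¹) = 3.30×10⁻⁶ V = 3.30 µV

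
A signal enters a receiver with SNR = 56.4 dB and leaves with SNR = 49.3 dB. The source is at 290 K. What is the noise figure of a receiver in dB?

7.1 dB

NF (dB) = SNR_in(dB) − SNR_out(dB) when the source is at T₀
NF = 56.4 − 49.3 = 7.1 dB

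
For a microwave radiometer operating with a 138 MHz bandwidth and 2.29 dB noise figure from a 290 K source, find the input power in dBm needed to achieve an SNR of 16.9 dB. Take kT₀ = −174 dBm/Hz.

−73.4 dBm

Sensitivity = −174 + 10 log₁₀(B) + NF + SNR_min
= −174 + 81.4 + 2.29 + 16.9
= −73.41 dBm → −73.4 dBm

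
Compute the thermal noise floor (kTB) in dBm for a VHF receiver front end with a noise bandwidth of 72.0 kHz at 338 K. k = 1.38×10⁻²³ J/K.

−124.7 dBm

P_n = kTB = 1.38×10⁻²³ × 338 × 7.20×10⁴ = 3.36×10⁻¹⁶ W
In dBm: 10 log₁₀(3.36×10⁻¹⁶ / 10⁻³) = −124.7 dBm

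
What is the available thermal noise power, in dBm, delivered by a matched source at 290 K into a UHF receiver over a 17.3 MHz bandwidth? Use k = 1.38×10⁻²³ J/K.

P_n = kTB = 1.38×10⁻²³ × 290 × 1.73×10⁷ = 6.92×10⁻¹⁴ W
In dBm: 10 log₁₀(6.92×10⁻¹⁴ / 10⁻³) = −101.6 dBm

−101.6 dBm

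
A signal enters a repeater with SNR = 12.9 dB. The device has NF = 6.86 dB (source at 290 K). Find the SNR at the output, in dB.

6.04 dB

By definition F = SNR_in/SNR_out, so in dB: SNR_out = SNR_in − NF
SNR_out = 12.9 − 6.86 = 6.04 dB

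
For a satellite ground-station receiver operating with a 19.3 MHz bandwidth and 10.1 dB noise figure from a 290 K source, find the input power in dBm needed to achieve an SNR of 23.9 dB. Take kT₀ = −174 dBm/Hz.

−67.1 dBm

Sensitivity = −174 + 10 log₁₀(B) + NF + SNR_min
= −174 + 72.86 + 10.1 + 23.9
= −67.14 dBm → −67.1 dBm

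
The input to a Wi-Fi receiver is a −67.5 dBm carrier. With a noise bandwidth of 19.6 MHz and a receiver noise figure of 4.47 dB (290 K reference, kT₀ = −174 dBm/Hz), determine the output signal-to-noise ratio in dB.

Noise floor: N = −174 + 10 log₁₀(B) + NF
10 log₁₀(1.96×10⁷) = 72.92 dB
N = −174 + 72.92 + 4.47 = −96.61 dBm
SNR = P_sig − N = −67.5 − (−96.61) = 29.11 dB → 29.1 dB

29.1 dB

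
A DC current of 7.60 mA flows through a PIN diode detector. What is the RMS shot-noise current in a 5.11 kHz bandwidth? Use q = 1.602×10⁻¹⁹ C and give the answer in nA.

I_n = √(2qI·B)
2qI·B = 2 × 1.602×10⁻¹⁹ × 7.60×10⁻³ × 5.11×10³ = 1.24×10⁻¹⁷ A²
I_n = √(1.24×10⁻¹⁷) = 3.53×10⁻⁹ A = 3.53 nA

3.53 nA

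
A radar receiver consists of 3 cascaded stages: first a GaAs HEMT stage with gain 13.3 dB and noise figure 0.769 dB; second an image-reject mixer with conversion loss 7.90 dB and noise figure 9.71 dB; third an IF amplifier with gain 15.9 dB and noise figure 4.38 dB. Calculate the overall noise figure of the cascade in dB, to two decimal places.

Convert to linear (a loss of L dB is a gain of −L dB): F_i = 10^(NF_i/10), G_i = 10^(G_i,dB/10)
  Stage 1: F_1 = 10^(0.769/10) = 1.194, G_1 = 10^(13.3/10) = 21.38
  Stage 2: F_2 = 10^(9.71/10) = 9.354, G_2 = 10^(−7.90/10) = 0.1622
  Stage 3: F_3 = 10^(4.38/10) = 2.742, G_3 = 10^(15.9/10) = 38.90
Friis cascade:
  F = 1.194 + (9.354 − 1)/21.38 + (2.742 − 1)/3.467 = 2.087
NF = 10 log₁₀(2.087) = 3.19 dB

3.19 dB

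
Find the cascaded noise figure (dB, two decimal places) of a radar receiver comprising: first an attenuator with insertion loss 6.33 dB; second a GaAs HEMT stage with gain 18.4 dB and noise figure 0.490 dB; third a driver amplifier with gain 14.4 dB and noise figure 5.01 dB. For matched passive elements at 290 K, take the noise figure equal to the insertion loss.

Convert to linear (a loss of L dB is a gain of −L dB): F_i = 10^(NF_i/10), G_i = 10^(G_i,dB/10)
  Stage 1: F_1 = 10^(6.33/10) = 4.295, G_1 = 10^(−6.33/10) = 0.2328
  Stage 2: F_2 = 10^(0.490/10) = 1.119, G_2 = 10^(18.4/10) = 69.18
  Stage 3: F_3 = 10^(5.01/10) = 3.170, G_3 = 10^(14.4/10) = 27.54
Friis cascade:
  F = 4.295 + (1.119 − 1)/0.2328 + (3.170 − 1)/16.11 = 4.943
NF = 10 log₁₀(4.943) = 6.94 dB

6.94 dB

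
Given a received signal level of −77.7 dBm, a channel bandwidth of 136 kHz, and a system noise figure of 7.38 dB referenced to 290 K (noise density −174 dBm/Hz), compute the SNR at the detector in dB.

37.6 dB

Noise floor: N = −174 + 10 log₁₀(B) + NF
10 log₁₀(1.36×10⁵) = 51.34 dB
N = −174 + 51.34 + 7.38 = −115.28 dBm
SNR = P_sig − N = −77.7 − (−115.28) = 37.58 dB → 37.6 dB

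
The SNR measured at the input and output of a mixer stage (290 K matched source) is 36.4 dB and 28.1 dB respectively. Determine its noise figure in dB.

8.3 dB

NF (dB) = SNR_in(dB) − SNR_out(dB) when the source is at T₀
NF = 36.4 − 28.1 = 8.3 dB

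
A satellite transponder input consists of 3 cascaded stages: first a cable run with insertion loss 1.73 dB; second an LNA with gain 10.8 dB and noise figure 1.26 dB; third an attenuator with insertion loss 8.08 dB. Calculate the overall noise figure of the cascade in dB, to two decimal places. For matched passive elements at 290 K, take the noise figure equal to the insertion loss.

4.25 dB

Convert to linear (a loss of L dB is a gain of −L dB): F_i = 10^(NF_i/10), G_i = 10^(G_i,dB/10)
  Stage 1: F_1 = 10^(1.73/10) = 1.489, G_1 = 10^(−1.73/10) = 0.6714
  Stage 2: F_2 = 10^(1.26/10) = 1.337, G_2 = 10^(10.8/10) = 12.02
  Stage 3: F_3 = 10^(8.08/10) = 6.427, G_3 = 10^(−8.08/10) = 0.1556
Friis cascade:
  F = 1.489 + (1.337 − 1)/0.6714 + (6.427 − 1)/8.072 = 2.663
NF = 10 log₁₀(2.663) = 4.25 dB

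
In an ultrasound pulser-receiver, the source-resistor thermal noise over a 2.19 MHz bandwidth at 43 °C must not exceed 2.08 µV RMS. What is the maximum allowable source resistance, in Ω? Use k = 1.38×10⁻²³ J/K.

113 Ω

T = 43 °C + 273.15 = 316.15 K
Johnson–Nyquist: V_n = √(4kTRB) ⇒ R = V_n² / (4kTB)
4kTB = 4 × 1.38×10⁻²³ × 316.15 × 2.19×10⁶ = 3.82×10⁻¹⁴
R = (2.08×10⁻⁶)² / 3.82×10⁻¹⁴ = 1.13×10² Ω = 113 Ω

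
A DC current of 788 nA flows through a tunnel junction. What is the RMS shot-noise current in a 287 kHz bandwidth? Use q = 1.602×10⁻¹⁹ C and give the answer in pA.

I_n = √(2qI·B)
2qI·B = 2 × 1.602×10⁻¹⁹ × 7.88×10⁻⁷ × 2.87×10⁵ = 7.25×10⁻²⁰ A²
I_n = √(7.25×10⁻²⁰) = 2.69×10⁻¹⁰ A = 269 pA

269 pA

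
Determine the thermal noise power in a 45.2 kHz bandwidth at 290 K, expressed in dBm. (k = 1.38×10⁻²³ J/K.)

P_n = kTB = 1.38×10⁻²³ × 290 × 4.52×10⁴ = 1.81×10⁻¹⁶ W
In dBm: 10 log₁₀(1.81×10⁻¹⁶ / 10⁻³) = −127.4 dBm

−127.4 dBm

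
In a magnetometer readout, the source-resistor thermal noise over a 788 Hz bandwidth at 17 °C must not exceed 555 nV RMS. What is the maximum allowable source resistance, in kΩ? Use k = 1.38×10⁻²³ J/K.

24.4 kΩ

T = 17 °C + 273.15 = 290.15 K
Johnson–Nyquist: V_n = √(4kTRB) ⇒ R = V_n² / (4kTB)
4kTB = 4 × 1.38×10⁻²³ × 290.15 × 7.88×10² = 1.26×10⁻¹⁷
R = (5.55×10⁻⁷)² / 1.26×10⁻¹⁷ = 2.44×10⁴ Ω = 24.4 kΩ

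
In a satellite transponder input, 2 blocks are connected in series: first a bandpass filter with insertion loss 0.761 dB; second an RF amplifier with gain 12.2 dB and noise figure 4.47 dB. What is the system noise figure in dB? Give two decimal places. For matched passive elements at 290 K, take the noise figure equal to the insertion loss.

5.23 dB

Convert to linear (a loss of L dB is a gain of −L dB): F_i = 10^(NF_i/10), G_i = 10^(G_i,dB/10)
  Stage 1: F_1 = 10^(0.761/10) = 1.192, G_1 = 10^(−0.761/10) = 0.8393
  Stage 2: F_2 = 10^(4.47/10) = 2.799, G_2 = 10^(12.2/10) = 16.60
Friis cascade:
  F = 1.192 + (2.799 − 1)/0.8393 = 3.335
NF = 10 log₁₀(3.335) = 5.23 dB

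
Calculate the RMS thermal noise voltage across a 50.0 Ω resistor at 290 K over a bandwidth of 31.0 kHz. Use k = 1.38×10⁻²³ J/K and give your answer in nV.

V_n = √(4kTRB)
4kTRB = 4 × 1.38×10⁻²³ × 290 × 5.00×10¹ × 3.10×10⁴ = 2.48×10⁻¹⁴ V²
V_n = √(2.48×10⁻¹⁴) = 1.58×10⁻⁷ V = 158 nV

158 nV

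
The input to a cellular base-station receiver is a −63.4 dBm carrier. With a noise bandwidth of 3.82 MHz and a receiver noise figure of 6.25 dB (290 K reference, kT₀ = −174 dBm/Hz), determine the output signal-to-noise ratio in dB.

Noise floor: N = −174 + 10 log₁₀(B) + NF
10 log₁₀(3.82×10⁶) = 65.82 dB
N = −174 + 65.82 + 6.25 = −101.93 dBm
SNR = P_sig − N = −63.4 − (−101.93) = 38.53 dB → 38.5 dB

38.5 dB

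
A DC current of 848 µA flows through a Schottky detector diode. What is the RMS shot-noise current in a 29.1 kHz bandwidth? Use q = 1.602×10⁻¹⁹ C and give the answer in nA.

I_n = √(2qI·B)
2qI·B = 2 × 1.602×10⁻¹⁹ × 8.48×10⁻⁴ × 2.91×10⁴ = 7.91×10⁻¹⁸ A²
I_n = √(7.91×10⁻¹⁸) = 2.81×10⁻⁹ A = 2.81 nA

2.81 nA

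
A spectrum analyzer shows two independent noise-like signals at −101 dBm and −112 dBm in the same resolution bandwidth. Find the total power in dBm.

Convert to linear, add, convert back:
P₁ = 7.94×10⁻¹⁴ W, P₂ = 6.31×10⁻¹⁵ W
P_tot = 8.57×10⁻¹⁴ W → 10 log₁₀(P_tot / 10⁻³) = −100.7 dBm

−100.7 dBm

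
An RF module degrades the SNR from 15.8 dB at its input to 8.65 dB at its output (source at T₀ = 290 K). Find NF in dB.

7.15 dB

NF (dB) = SNR_in(dB) − SNR_out(dB) when the source is at T₀
NF = 15.8 − 8.65 = 7.15 dB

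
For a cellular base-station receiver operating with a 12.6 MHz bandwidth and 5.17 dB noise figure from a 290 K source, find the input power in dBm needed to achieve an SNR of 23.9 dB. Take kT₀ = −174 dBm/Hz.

Sensitivity = −174 + 10 log₁₀(B) + NF + SNR_min
= −174 + 71 + 5.17 + 23.9
= −73.93 dBm → −73.9 dBm

−73.9 dBm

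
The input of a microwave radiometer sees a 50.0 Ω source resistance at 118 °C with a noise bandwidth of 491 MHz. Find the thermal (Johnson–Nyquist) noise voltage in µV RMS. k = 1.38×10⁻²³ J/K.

23.0 µV

T = 118 °C + 273.15 = 391.15 K
V_n = √(4kTRB)
4kTRB = 4 × 1.38×10⁻²³ × 391.15 × 5.00×10¹ × 4.91×10⁸ = 5.30×10⁻¹⁰ V²
V_n = √(5.30×10⁻¹⁰) = 2.30×10⁻⁵ V = 23.0 µV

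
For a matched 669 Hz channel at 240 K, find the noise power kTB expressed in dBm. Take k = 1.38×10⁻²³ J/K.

P_n = kTB = 1.38×10⁻²³ × 240 × 6.69×10² = 2.22×10⁻¹⁸ W
In dBm: 10 log₁₀(2.22×10⁻¹⁸ / 10⁻³) = −146.5 dBm

−146.5 dBm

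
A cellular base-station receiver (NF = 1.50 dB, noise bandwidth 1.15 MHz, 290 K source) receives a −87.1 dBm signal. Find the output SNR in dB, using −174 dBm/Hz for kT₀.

24.8 dB

Noise floor: N = −174 + 10 log₁₀(B) + NF
10 log₁₀(1.15×10⁶) = 60.61 dB
N = −174 + 60.61 + 1.50 = −111.89 dBm
SNR = P_sig − N = −87.1 − (−111.89) = 24.79 dB → 24.8 dB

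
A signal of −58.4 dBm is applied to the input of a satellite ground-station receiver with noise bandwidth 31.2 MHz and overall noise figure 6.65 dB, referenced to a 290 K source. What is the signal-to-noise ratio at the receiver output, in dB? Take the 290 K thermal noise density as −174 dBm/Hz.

Noise floor: N = −174 + 10 log₁₀(B) + NF
10 log₁₀(3.12×10⁷) = 74.94 dB
N = −174 + 74.94 + 6.65 = −92.41 dBm
SNR = P_sig − N = −58.4 − (−92.41) = 34.01 dB → 34.0 dB

34.0 dB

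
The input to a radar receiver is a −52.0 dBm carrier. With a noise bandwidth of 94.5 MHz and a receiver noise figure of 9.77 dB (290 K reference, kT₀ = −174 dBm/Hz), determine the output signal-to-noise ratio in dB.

Noise floor: N = −174 + 10 log₁₀(B) + NF
10 log₁₀(9.45×10⁷) = 79.75 dB
N = −174 + 79.75 + 9.77 = −84.48 dBm
SNR = P_sig − N = −52.0 − (−84.48) = 32.48 dB → 32.5 dB

32.5 dB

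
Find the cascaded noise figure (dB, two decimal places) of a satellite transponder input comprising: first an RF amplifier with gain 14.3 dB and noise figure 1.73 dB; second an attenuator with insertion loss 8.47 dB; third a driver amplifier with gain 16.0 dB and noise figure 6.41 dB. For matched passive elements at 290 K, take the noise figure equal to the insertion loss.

Convert to linear (a loss of L dB is a gain of −L dB): F_i = 10^(NF_i/10), G_i = 10^(G_i,dB/10)
  Stage 1: F_1 = 10^(1.73/10) = 1.489, G_1 = 10^(14.3/10) = 26.92
  Stage 2: F_2 = 10^(8.47/10) = 7.031, G_2 = 10^(−8.47/10) = 0.1422
  Stage 3: F_3 = 10^(6.41/10) = 4.375, G_3 = 10^(16.0/10) = 39.81
Friis cascade:
  F = 1.489 + (7.031 − 1)/26.92 + (4.375 − 1)/3.828 = 2.595
NF = 10 log₁₀(2.595) = 4.14 dB

4.14 dB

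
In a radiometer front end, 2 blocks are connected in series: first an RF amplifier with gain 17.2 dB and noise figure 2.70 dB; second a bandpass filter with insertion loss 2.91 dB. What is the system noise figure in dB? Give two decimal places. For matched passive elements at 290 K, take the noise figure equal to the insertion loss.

2.74 dB

Convert to linear (a loss of L dB is a gain of −L dB): F_i = 10^(NF_i/10), G_i = 10^(G_i,dB/10)
  Stage 1: F_1 = 10^(2.70/10) = 1.862, G_1 = 10^(17.2/10) = 52.48
  Stage 2: F_2 = 10^(2.91/10) = 1.954, G_2 = 10^(−2.91/10) = 0.5117
Friis cascade:
  F = 1.862 + (1.954 − 1)/52.48 = 1.880
NF = 10 log₁₀(1.880) = 2.74 dB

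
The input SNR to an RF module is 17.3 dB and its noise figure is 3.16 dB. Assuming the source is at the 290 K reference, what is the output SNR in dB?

14.14 dB

By definition F = SNR_in/SNR_out, so in dB: SNR_out = SNR_in − NF
SNR_out = 17.3 − 3.16 = 14.14 dB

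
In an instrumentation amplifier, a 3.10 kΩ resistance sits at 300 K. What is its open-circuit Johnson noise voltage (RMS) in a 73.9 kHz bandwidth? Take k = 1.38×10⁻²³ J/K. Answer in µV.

V_n = √(4kTRB)
4kTRB = 4 × 1.38×10⁻²³ × 300 × 3.10×10³ × 7.39×10⁴ = 3.79×10⁻¹² V²
V_n = √(3.79×10⁻¹²) = 1.95×10⁻⁶ V = 1.95 µV

1.95 µV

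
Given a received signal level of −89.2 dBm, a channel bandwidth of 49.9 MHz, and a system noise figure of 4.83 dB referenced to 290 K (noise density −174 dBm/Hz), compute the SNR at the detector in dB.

3.0 dB

Noise floor: N = −174 + 10 log₁₀(B) + NF
10 log₁₀(4.99×10⁷) = 76.98 dB
N = −174 + 76.98 + 4.83 = −92.19 dBm
SNR = P_sig − N = −89.2 − (−92.19) = 2.99 dB → 3.0 dB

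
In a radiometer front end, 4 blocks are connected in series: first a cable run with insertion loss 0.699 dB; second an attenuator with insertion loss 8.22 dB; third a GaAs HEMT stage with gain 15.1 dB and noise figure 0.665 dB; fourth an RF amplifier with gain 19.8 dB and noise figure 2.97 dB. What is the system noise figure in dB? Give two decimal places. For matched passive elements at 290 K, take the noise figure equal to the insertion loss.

Convert to linear (a loss of L dB is a gain of −L dB): F_i = 10^(NF_i/10), G_i = 10^(G_i,dB/10)
  Stage 1: F_1 = 10^(0.699/10) = 1.175, G_1 = 10^(−0.699/10) = 0.8513
  Stage 2: F_2 = 10^(8.22/10) = 6.637, G_2 = 10^(−8.22/10) = 0.1507
  Stage 3: F_3 = 10^(0.665/10) = 1.165, G_3 = 10^(15.1/10) = 32.36
  Stage 4: F_4 = 10^(2.97/10) = 1.982, G_4 = 10^(19.8/10) = 95.50
Friis cascade:
  F = 1.175 + (6.637 − 1)/0.8513 + (1.165 − 1)/0.1283 + (1.982 − 1)/4.150 = 9.323
NF = 10 log₁₀(9.323) = 9.70 dB

9.70 dB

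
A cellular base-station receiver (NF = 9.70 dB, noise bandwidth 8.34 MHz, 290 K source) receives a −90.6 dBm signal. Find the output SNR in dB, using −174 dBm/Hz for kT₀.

4.5 dB

Noise floor: N = −174 + 10 log₁₀(B) + NF
10 log₁₀(8.34×10⁶) = 69.21 dB
N = −174 + 69.21 + 9.70 = −95.09 dBm
SNR = P_sig − N = −90.6 − (−95.09) = 4.49 dB → 4.5 dB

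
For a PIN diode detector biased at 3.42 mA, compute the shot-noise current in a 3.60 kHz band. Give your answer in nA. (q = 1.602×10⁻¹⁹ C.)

1.99 nA

I_n = √(2qI·B)
2qI·B = 2 × 1.602×10⁻¹⁹ × 3.42×10⁻³ × 3.60×10³ = 3.94×10⁻¹⁸ A²
I_n = √(3.94×10⁻¹⁸) = 1.99×10⁻⁹ A = 1.99 nA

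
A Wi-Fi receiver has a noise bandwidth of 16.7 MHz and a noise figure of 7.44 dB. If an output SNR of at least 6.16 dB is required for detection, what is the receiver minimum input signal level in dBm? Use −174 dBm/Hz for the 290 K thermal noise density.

Sensitivity = −174 + 10 log₁₀(B) + NF + SNR_min
= −174 + 72.23 + 7.44 + 6.16
= −88.17 dBm → −88.2 dBm

−88.2 dBm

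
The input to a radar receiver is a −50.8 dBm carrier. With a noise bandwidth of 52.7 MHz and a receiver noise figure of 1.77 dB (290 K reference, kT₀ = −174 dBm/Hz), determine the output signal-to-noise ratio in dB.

44.2 dB

Noise floor: N = −174 + 10 log₁₀(B) + NF
10 log₁₀(5.27×10⁷) = 77.22 dB
N = −174 + 77.22 + 1.77 = −95.01 dBm
SNR = P_sig − N = −50.8 − (−95.01) = 44.21 dB → 44.2 dB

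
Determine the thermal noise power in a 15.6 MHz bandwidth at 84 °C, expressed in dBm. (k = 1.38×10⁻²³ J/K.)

T = 84 °C + 273.15 = 357.15 K
P_n = kTB = 1.38×10⁻²³ × 357.15 × 1.56×10⁷ = 7.69×10⁻¹⁴ W
In dBm: 10 log₁₀(7.69×10⁻¹⁴ / 10⁻³) = −101.1 dBm

−101.1 dBm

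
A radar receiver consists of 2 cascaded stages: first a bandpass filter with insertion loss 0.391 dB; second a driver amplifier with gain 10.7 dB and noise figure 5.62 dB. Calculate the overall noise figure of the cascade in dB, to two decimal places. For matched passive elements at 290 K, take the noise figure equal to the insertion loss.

Convert to linear (a loss of L dB is a gain of −L dB): F_i = 10^(NF_i/10), G_i = 10^(G_i,dB/10)
  Stage 1: F_1 = 10^(0.391/10) = 1.094, G_1 = 10^(−0.391/10) = 0.9139
  Stage 2: F_2 = 10^(5.62/10) = 3.648, G_2 = 10^(10.7/10) = 11.75
Friis cascade:
  F = 1.094 + (3.648 − 1)/0.9139 = 3.991
NF = 10 log₁₀(3.991) = 6.01 dB

6.01 dB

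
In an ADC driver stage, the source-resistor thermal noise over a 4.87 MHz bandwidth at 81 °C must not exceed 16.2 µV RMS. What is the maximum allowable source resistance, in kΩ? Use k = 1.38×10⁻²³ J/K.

2.76 kΩ

T = 81 °C + 273.15 = 354.15 K
Johnson–Nyquist: V_n = √(4kTRB) ⇒ R = V_n² / (4kTB)
4kTB = 4 × 1.38×10⁻²³ × 354.15 × 4.87×10⁶ = 9.52×10⁻¹⁴
R = (1.62×10⁻⁵)² / 9.52×10⁻¹⁴ = 2.76×10³ Ω = 2.76 kΩ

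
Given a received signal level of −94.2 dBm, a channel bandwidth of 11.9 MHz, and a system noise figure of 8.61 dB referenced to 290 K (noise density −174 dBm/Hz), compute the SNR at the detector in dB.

Noise floor: N = −174 + 10 log₁₀(B) + NF
10 log₁₀(1.19×10⁷) = 70.76 dB
N = −174 + 70.76 + 8.61 = −94.63 dBm
SNR = P_sig − N = −94.2 − (−94.63) = 0.43 dB → 0.4 dB

0.4 dB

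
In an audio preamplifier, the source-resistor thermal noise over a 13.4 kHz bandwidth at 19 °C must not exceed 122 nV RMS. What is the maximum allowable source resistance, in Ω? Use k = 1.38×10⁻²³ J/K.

T = 19 °C + 273.15 = 292.15 K
Johnson–Nyquist: V_n = √(4kTRB) ⇒ R = V_n² / (4kTB)
4kTB = 4 × 1.38×10⁻²³ × 292.15 × 1.34×10⁴ = 2.16×10⁻¹⁶
R = (1.22×10⁻⁷)² / 2.16×10⁻¹⁶ = 6.89×10¹ Ω = 68.9 Ω

68.9 Ω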